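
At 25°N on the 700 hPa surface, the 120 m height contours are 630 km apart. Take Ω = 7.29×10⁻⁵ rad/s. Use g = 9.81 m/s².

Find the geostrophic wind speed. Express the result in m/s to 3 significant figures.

Coriolis parameter at 25°N:
f = 2Ω sin φ = 2 × 7.29×10⁻⁵ × sin 25° = 6.16×10⁻⁵ s⁻¹
Height gradient: |∂Z/∂n| = 120 m / 630000 m = 1.90×10⁻⁴
On a pressure surface, geostrophic balance gives V_g = (g/f)|∂Z/∂n|:
V_g = 9.81 × 1.90×10⁻⁴ / 6.16×10⁻⁵ = 30.3 m/s

30.3 m/s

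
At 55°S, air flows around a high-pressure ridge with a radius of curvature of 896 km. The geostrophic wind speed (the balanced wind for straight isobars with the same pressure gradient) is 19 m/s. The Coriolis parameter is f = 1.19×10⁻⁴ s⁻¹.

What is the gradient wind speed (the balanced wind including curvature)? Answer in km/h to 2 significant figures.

89 km/h

Around a high, pressure-gradient force acts outward with centrifugal, so Coriolis balances both:
fV = (1/ρ)|∂P/∂n| + V²/R  →  V² − fR·V + fR·V_g = 0
With fR = 1.19×10⁻⁴ × 896×10³ m = 107 m/s:
V = [fR − √((fR)² − 4 fR V_g)]/2 = [107 − √(107² − 4×107×19)]/2 = 24.7 m/s
Supergeostrophic (V > V_g = 19 m/s), as expected around a high.
Converting: 24.7 m/s × 3.6 = 89 km/h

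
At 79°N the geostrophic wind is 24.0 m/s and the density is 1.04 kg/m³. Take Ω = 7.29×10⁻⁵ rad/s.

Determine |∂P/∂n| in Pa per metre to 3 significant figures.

3.57×10⁻³ Pa/m

Coriolis parameter at 79°N:
f = 2Ω sin φ = 2 × 7.29×10⁻⁵ × sin 79° = 1.43×10⁻⁴ s⁻¹
Geostrophic balance rearranged: |∂P/∂n| = f ρ V_g
|∂P/∂n| = 1.43×10⁻⁴ × 1.04 × 24.0 = 3.57×10⁻³ Pa/m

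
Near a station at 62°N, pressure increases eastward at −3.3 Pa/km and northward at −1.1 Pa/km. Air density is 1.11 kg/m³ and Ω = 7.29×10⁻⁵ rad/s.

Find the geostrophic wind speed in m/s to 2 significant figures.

24 m/s

Coriolis parameter at 62°N:
f = 2Ω sin φ = 2 × 7.29×10⁻⁵ × sin 62° = 1.29×10⁻⁴ s⁻¹
Component geostrophic relations (x east, y north):
u_g = −(1/(fρ)) ∂P/∂y,  v_g = (1/(fρ)) ∂P/∂x
u_g = −(−1.1×10⁻³)/(1.29×10⁻⁴ × 1.11) = 7.70 m/s;  v_g = (−3.3×10⁻³)/(1.29×10⁻⁴ × 1.11) = −23.1 m/s
|V_g| = √(u_g² + v_g²) = 24.3 m/s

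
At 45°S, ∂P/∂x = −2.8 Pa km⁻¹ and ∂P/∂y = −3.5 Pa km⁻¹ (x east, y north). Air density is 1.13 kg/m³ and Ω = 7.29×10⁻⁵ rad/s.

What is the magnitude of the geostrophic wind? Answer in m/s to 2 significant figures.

Coriolis parameter at 45°S:
f = 2Ω sin φ = 2 × 7.29×10⁻⁵ × sin 45° = 1.03×10⁻⁴ s⁻¹
In the Southern Hemisphere f is negative: f = −1.03×10⁻⁴ s⁻¹.
Component geostrophic relations (x east, y north):
u_g = −(1/(fρ)) ∂P/∂y,  v_g = (1/(fρ)) ∂P/∂x
u_g = −(−3.5×10⁻³)/(−1.03×10⁻⁴ × 1.13) = −30.0 m/s;  v_g = (−2.8×10⁻³)/(−1.03×10⁻⁴ × 1.13) = 24.0 m/s
|V_g| = √(u_g² + v_g²) = 38.5 m/s

38 m/s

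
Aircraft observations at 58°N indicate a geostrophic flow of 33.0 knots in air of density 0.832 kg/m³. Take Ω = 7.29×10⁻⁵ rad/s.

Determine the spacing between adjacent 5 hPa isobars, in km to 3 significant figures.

286 km

Coriolis parameter at 58°N:
f = 2Ω sin φ = 2 × 7.29×10⁻⁵ × sin 58° = 1.24×10⁻⁴ s⁻¹
Wind speed in SI: 33.0 knots = 17.0 m/s
Geostrophic balance rearranged: |∂P/∂n| = f ρ V_g
|∂P/∂n| = 1.24×10⁻⁴ × 0.832 × 17.0 = 1.75×10⁻³ Pa/m
Isobar spacing: Δn = ΔP/|∂P/∂n| = 500 Pa / 1.75×10⁻³ Pa/m = 286297 m ≈ 286 km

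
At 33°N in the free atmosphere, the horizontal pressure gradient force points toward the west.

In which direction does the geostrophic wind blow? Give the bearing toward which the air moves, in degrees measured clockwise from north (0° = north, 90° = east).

000°

The pressure-gradient force points toward the west (bearing 270°).
Geostrophic balance: in the Northern Hemisphere the Coriolis force deflects motion to the right, so the geostrophic wind blows 90° to the right of the pressure-gradient force (low pressure on the left).
Rotating 270° by 90° clockwise gives 000° — the wind blows toward the north.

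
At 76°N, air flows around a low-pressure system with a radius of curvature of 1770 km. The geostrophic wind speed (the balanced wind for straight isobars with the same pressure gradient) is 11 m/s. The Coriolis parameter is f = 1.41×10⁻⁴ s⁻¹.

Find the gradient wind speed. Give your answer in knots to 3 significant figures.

20.5 knots

Around a low, centrifugal force acts outward with Coriolis, so pressure-gradient force balances both:
(1/ρ)|∂P/∂n| = fV + V²/R  →  V² + fR·V − fR·V_g = 0
With fR = 1.41×10⁻⁴ × 1770×10³ m = 250 m/s:
V = [−fR + √((fR)² + 4 fR V_g)]/2 = [−250 + √(250² + 4×250×11)]/2 = 10.6 m/s
Subgeostrophic (V < V_g = 11 m/s), as expected around a low.
Converting: 10.6 m/s × 1.944 = 20.5 knots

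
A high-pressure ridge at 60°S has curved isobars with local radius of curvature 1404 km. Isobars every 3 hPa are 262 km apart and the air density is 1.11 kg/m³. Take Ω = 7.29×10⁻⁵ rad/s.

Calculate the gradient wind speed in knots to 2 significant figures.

Coriolis parameter at 60°S:
f = 2Ω sin φ = 2 × 7.29×10⁻⁵ × sin 60° = 1.26×10⁻⁴ s⁻¹
Pressure gradient: |∂P/∂n| = 300 Pa / 262000 m = 1.15×10⁻³ Pa/m
Geostrophic speed: V_g = |∂P/∂n|/(fρ) = 1.15×10⁻³/(1.26×10⁻⁴ × 1.11) = 8.17 m/s
Around a high, pressure-gradient force acts outward with centrifugal, so Coriolis balances both:
fV = (1/ρ)|∂P/∂n| + V²/R  →  V² − fR·V + fR·V_g = 0
With fR = 1.26×10⁻⁴ × 1404×10³ m = 177 m/s:
V = [fR − √((fR)² − 4 fR V_g)]/2 = [177 − √(177² − 4×177×8.17)]/2 = 8.59 m/s
Supergeostrophic (V > V_g = 8.17 m/s), as expected around a high.
Converting: 8.59 m/s × 1.944 = 17 knots

17 knots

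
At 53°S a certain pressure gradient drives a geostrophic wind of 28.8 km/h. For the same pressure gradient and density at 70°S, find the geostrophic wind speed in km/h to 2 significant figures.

24 km/h

With the same pressure gradient and density, V_g ∝ 1/f ∝ 1/sin φ.
V₂ = V₁ · sin φ₁ / sin φ₂ = 28.8 × sin 53° / sin 70°
V₂ = 28.8 × 0.7986/0.9397 = 24 km/h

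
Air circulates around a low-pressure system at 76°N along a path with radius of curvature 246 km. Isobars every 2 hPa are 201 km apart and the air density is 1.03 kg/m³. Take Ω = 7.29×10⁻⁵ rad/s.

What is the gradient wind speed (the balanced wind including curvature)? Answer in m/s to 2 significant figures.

5.8 m/s

Coriolis parameter at 76°N:
f = 2Ω sin φ = 2 × 7.29×10⁻⁵ × sin 76° = 1.41×10⁻⁴ s⁻¹
Pressure gradient: |∂P/∂n| = 200 Pa / 201000 m = 9.95×10⁻⁴ Pa/m
Geostrophic speed: V_g = |∂P/∂n|/(fρ) = 9.95×10⁻⁴/(1.41×10⁻⁴ × 1.03) = 6.83 m/s
Around a low, centrifugal force acts outward with Coriolis, so pressure-gradient force balances both:
(1/ρ)|∂P/∂n| = fV + V²/R  →  V² + fR·V − fR·V_g = 0
With fR = 1.41×10⁻⁴ × 246×10³ m = 34.8 m/s:
V = [−fR + √((fR)² + 4 fR V_g)]/2 = [−34.8 + √(34.8² + 4×34.8×6.83)]/2 = 5.85 m/s
Subgeostrophic (V < V_g = 6.83 m/s), as expected around a low.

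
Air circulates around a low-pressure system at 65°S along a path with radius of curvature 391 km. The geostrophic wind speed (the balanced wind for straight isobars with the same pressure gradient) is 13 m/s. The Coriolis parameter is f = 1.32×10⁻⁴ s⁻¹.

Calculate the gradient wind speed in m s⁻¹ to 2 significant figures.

11 m s⁻¹

Around a low, centrifugal force acts outward with Coriolis, so pressure-gradient force balances both:
(1/ρ)|∂P/∂n| = fV + V²/R  →  V² + fR·V − fR·V_g = 0
With fR = 1.32×10⁻⁴ × 391×10³ m = 51.6 m/s:
V = [−fR + √((fR)² + 4 fR V_g)]/2 = [−51.6 + √(51.6² + 4×51.6×13)]/2 = 10.8 m/s
Subgeostrophic (V < V_g = 13 m/s), as expected around a low.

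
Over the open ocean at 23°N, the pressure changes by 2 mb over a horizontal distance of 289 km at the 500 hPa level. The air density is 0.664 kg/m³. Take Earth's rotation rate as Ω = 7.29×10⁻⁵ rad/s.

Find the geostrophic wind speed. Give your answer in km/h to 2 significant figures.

Coriolis parameter at 23°N:
f = 2Ω sin φ = 2 × 7.29×10⁻⁵ × sin 23° = 5.70×10⁻⁵ s⁻¹
Pressure gradient: |∂P/∂n| = 200 Pa / 289000 m = 6.92×10⁻⁴ Pa/m
Geostrophic balance (pressure-gradient force = Coriolis force):
V_g = (1/(fρ)) |∂P/∂n| = 6.92×10⁻⁴ / (5.70×10⁻⁵ × 0.664) = 18.3 m/s
Converting: 18.3 m/s × 3.6 = 66 km/h

66 km/h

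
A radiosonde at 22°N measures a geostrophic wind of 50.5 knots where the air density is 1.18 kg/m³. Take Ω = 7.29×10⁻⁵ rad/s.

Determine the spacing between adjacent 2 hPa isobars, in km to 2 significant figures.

120 km

Coriolis parameter at 22°N:
f = 2Ω sin φ = 2 × 7.29×10⁻⁵ × sin 22° = 5.46×10⁻⁵ s⁻¹
Wind speed in SI: 50.5 knots = 26.0 m/s
Geostrophic balance rearranged: |∂P/∂n| = f ρ V_g
|∂P/∂n| = 5.46×10⁻⁵ × 1.18 × 26.0 = 1.67×10⁻³ Pa/m
Isobar spacing: Δn = ΔP/|∂P/∂n| = 200 Pa / 1.67×10⁻³ Pa/m = 119450 m ≈ 120 km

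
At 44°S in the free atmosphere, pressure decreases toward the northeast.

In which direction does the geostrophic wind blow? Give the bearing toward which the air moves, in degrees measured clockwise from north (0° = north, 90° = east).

The pressure-gradient force points toward the northeast (bearing 045°).
Geostrophic balance: in the Southern Hemisphere the Coriolis force deflects motion to the left, so the geostrophic wind blows 90° to the left of the pressure-gradient force (low pressure on the right).
Rotating 045° by 90° counterclockwise gives 315° — the wind blows toward the northwest.

315°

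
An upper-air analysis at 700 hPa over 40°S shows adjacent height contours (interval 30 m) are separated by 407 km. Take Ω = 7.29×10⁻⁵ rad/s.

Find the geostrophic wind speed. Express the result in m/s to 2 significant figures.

Coriolis parameter at 40°S:
f = 2Ω sin φ = 2 × 7.29×10⁻⁵ × sin 40° = 9.37×10⁻⁵ s⁻¹
Height gradient: |∂Z/∂n| = 30 m / 407000 m = 7.37×10⁻⁵
On a pressure surface, geostrophic balance gives V_g = (g/f)|∂Z/∂n|:
V_g = 9.81 × 7.37×10⁻⁵ / 9.37×10⁻⁵ = 7.72 m/s

7.7 m/s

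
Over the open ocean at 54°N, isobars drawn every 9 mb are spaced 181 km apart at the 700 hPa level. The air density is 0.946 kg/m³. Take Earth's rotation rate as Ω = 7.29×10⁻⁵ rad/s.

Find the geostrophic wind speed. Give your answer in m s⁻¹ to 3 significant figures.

44.6 m s⁻¹

Coriolis parameter at 54°N:
f = 2Ω sin φ = 2 × 7.29×10⁻⁵ × sin 54° = 1.18×10⁻⁴ s⁻¹
Pressure gradient: |∂P/∂n| = 900 Pa / 181000 m = 4.97×10⁻³ Pa/m
Geostrophic balance (pressure-gradient force = Coriolis force):
V_g = (1/(fρ)) |∂P/∂n| = 4.97×10⁻³ / (1.18×10⁻⁴ × 0.946) = 44.6 m/s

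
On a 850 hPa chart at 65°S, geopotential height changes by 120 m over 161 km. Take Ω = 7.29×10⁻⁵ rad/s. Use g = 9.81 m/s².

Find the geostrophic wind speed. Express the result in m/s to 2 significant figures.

55 m/s

Coriolis parameter at 65°S:
f = 2Ω sin φ = 2 × 7.29×10⁻⁵ × sin 65° = 1.32×10⁻⁴ s⁻¹
Height gradient: |∂Z/∂n| = 120 m / 161000 m = 7.45×10⁻⁴
On a pressure surface, geostrophic balance gives V_g = (g/f)|∂Z/∂n|:
V_g = 9.81 × 7.45×10⁻⁴ / 1.32×10⁻⁴ = 55.3 m/s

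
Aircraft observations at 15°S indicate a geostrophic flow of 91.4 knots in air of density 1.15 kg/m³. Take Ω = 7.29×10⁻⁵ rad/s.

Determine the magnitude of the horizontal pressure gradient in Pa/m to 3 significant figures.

2.04×10⁻³ Pa/m

Coriolis parameter at 15°S:
f = 2Ω sin φ = 2 × 7.29×10⁻⁵ × sin 15° = 3.77×10⁻⁵ s⁻¹
Wind speed in SI: 91.4 knots = 47.0 m/s
Geostrophic balance rearranged: |∂P/∂n| = f ρ V_g
|∂P/∂n| = 3.77×10⁻⁵ × 1.15 × 47.0 = 2.04×10⁻³ Pa/m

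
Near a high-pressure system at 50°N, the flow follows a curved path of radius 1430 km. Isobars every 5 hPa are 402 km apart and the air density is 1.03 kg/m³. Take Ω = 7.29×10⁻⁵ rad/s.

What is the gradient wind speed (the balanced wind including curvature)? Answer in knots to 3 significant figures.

22.7 knots

Coriolis parameter at 50°N:
f = 2Ω sin φ = 2 × 7.29×10⁻⁵ × sin 50° = 1.12×10⁻⁴ s⁻¹
Pressure gradient: |∂P/∂n| = 500 Pa / 402000 m = 1.24×10⁻³ Pa/m
Geostrophic speed: V_g = |∂P/∂n|/(fρ) = 1.24×10⁻³/(1.12×10⁻⁴ × 1.03) = 10.8 m/s
Around a high, pressure-gradient force acts outward with centrifugal, so Coriolis balances both:
fV = (1/ρ)|∂P/∂n| + V²/R  →  V² − fR·V + fR·V_g = 0
With fR = 1.12×10⁻⁴ × 1430×10³ m = 160 m/s:
V = [fR − √((fR)² − 4 fR V_g)]/2 = [160 − √(160² − 4×160×10.8)]/2 = 11.7 m/s
Supergeostrophic (V > V_g = 10.8 m/s), as expected around a high.
Converting: 11.7 m/s × 1.944 = 22.7 knots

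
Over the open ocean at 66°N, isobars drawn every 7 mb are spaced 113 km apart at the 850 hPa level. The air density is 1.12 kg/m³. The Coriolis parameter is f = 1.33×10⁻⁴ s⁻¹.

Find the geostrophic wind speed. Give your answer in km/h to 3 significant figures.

150 km/h

Pressure gradient: |∂P/∂n| = 700 Pa / 113000 m = 6.19×10⁻³ Pa/m
Geostrophic balance (pressure-gradient force = Coriolis force):
V_g = (1/(fρ)) |∂P/∂n| = 6.19×10⁻³ / (1.33×10⁻⁴ × 1.12) = 41.6 m/s
Converting: 41.6 m/s × 3.6 = 150 km/h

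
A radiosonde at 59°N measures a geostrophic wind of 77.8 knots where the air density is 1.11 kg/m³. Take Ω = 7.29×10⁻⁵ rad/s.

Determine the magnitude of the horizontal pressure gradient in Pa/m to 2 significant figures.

5.6×10⁻³ Pa/m

Coriolis parameter at 59°N:
f = 2Ω sin φ = 2 × 7.29×10⁻⁵ × sin 59° = 1.25×10⁻⁴ s⁻¹
Wind speed in SI: 77.8 knots = 40.0 m/s
Geostrophic balance rearranged: |∂P/∂n| = f ρ V_g
|∂P/∂n| = 1.25×10⁻⁴ × 1.11 × 40.0 = 5.55×10⁻³ Pa/m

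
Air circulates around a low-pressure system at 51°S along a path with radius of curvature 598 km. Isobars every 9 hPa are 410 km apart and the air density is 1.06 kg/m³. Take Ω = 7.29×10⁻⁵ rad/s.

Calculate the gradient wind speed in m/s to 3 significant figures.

Coriolis parameter at 51°S:
f = 2Ω sin φ = 2 × 7.29×10⁻⁵ × sin 51° = 1.13×10⁻⁴ s⁻¹
Pressure gradient: |∂P/∂n| = 900 Pa / 410000 m = 2.20×10⁻³ Pa/m
Geostrophic speed: V_g = |∂P/∂n|/(fρ) = 2.20×10⁻³/(1.13×10⁻⁴ × 1.06) = 18.3 m/s
Around a low, centrifugal force acts outward with Coriolis, so pressure-gradient force balances both:
(1/ρ)|∂P/∂n| = fV + V²/R  →  V² + fR·V − fR·V_g = 0
With fR = 1.13×10⁻⁴ × 598×10³ m = 67.8 m/s:
V = [−fR + √((fR)² + 4 fR V_g)]/2 = [−67.8 + √(67.8² + 4×67.8×18.3)]/2 = 15 m/s
Subgeostrophic (V < V_g = 18.3 m/s), as expected around a low.

15.0 m/s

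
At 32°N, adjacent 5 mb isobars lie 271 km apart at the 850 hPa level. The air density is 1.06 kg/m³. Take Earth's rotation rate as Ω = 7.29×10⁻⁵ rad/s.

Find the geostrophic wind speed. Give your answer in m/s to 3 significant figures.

22.5 m/s

Coriolis parameter at 32°N:
f = 2Ω sin φ = 2 × 7.29×10⁻⁵ × sin 32° = 7.73×10⁻⁵ s⁻¹
Pressure gradient: |∂P/∂n| = 500 Pa / 271000 m = 1.85×10⁻³ Pa/m
Geostrophic balance (pressure-gradient force = Coriolis force):
V_g = (1/(fρ)) |∂P/∂n| = 1.85×10⁻³ / (7.73×10⁻⁵ × 1.06) = 22.5 m/s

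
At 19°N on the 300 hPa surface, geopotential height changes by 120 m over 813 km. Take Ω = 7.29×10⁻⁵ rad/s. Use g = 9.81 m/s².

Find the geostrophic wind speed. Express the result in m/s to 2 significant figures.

Coriolis parameter at 19°N:
f = 2Ω sin φ = 2 × 7.29×10⁻⁵ × sin 19° = 4.75×10⁻⁵ s⁻¹
Height gradient: |∂Z/∂n| = 120 m / 813000 m = 1.48×10⁻⁴
On a pressure surface, geostrophic balance gives V_g = (g/f)|∂Z/∂n|:
V_g = 9.81 × 1.48×10⁻⁴ / 4.75×10⁻⁵ = 30.5 m/s

31 m/s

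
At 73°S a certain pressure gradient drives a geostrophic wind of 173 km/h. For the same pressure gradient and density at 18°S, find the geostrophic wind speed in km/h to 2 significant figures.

With the same pressure gradient and density, V_g ∝ 1/f ∝ 1/sin φ.
V₂ = V₁ · sin φ₁ / sin φ₂ = 173 × sin 73° / sin 18°
V₂ = 173 × 0.9563/0.3090 = 540 km/h

540 km/h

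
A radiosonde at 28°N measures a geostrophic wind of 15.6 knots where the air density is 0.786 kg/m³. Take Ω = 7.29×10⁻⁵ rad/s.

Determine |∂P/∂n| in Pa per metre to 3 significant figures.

4.32×10⁻⁴ Pa/m

Coriolis parameter at 28°N:
f = 2Ω sin φ = 2 × 7.29×10⁻⁵ × sin 28° = 6.84×10⁻⁵ s⁻¹
Wind speed in SI: 15.6 knots = 8.03 m/s
Geostrophic balance rearranged: |∂P/∂n| = f ρ V_g
|∂P/∂n| = 6.84×10⁻⁵ × 0.786 × 8.03 = 4.32×10⁻⁴ Pa/m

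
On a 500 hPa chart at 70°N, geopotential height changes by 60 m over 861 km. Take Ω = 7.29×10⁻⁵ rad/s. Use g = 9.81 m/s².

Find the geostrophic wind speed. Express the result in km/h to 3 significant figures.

18.0 km/h

Coriolis parameter at 70°N:
f = 2Ω sin φ = 2 × 7.29×10⁻⁵ × sin 70° = 1.37×10⁻⁴ s⁻¹
Height gradient: |∂Z/∂n| = 60 m / 861000 m = 6.97×10⁻⁵
On a pressure surface, geostrophic balance gives V_g = (g/f)|∂Z/∂n|:
V_g = 9.81 × 6.97×10⁻⁵ / 1.37×10⁻⁴ = 4.99 m/s
Converting: 4.99 m/s × 3.6 = 18.0 km/h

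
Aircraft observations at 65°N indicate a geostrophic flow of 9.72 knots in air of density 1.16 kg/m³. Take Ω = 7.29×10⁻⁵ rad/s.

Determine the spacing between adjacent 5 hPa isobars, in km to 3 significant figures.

652 km

Coriolis parameter at 65°N:
f = 2Ω sin φ = 2 × 7.29×10⁻⁵ × sin 65° = 1.32×10⁻⁴ s⁻¹
Wind speed in SI: 9.72 knots = 5.00 m/s
Geostrophic balance rearranged: |∂P/∂n| = f ρ V_g
|∂P/∂n| = 1.32×10⁻⁴ × 1.16 × 5.00 = 7.66×10⁻⁴ Pa/m
Isobar spacing: Δn = ΔP/|∂P/∂n| = 500 Pa / 7.66×10⁻⁴ Pa/m = 652341 m ≈ 652 km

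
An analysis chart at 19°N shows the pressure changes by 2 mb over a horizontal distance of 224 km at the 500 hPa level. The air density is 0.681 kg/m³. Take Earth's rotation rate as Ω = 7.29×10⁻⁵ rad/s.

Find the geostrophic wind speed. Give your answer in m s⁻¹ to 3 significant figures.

27.6 m s⁻¹

Coriolis parameter at 19°N:
f = 2Ω sin φ = 2 × 7.29×10⁻⁵ × sin 19° = 4.75×10⁻⁵ s⁻¹
Pressure gradient: |∂P/∂n| = 200 Pa / 224000 m = 8.93×10⁻⁴ Pa/m
Geostrophic balance (pressure-gradient force = Coriolis force):
V_g = (1/(fρ)) |∂P/∂n| = 8.93×10⁻⁴ / (4.75×10⁻⁵ × 0.681) = 27.6 m/s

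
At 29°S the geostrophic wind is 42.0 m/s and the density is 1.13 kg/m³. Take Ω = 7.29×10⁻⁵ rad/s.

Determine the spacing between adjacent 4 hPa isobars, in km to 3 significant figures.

119 km

Coriolis parameter at 29°S:
f = 2Ω sin φ = 2 × 7.29×10⁻⁵ × sin 29° = 7.07×10⁻⁵ s⁻¹
Geostrophic balance rearranged: |∂P/∂n| = f ρ V_g
|∂P/∂n| = 7.07×10⁻⁵ × 1.13 × 42.0 = 3.35×10⁻³ Pa/m
Isobar spacing: Δn = ΔP/|∂P/∂n| = 400 Pa / 3.35×10⁻³ Pa/m = 119235 m ≈ 119 km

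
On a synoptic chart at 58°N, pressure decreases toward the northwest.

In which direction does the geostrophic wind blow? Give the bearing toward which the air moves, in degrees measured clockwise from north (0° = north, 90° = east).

045°

The pressure-gradient force points toward the northwest (bearing 315°).
Geostrophic balance: in the Northern Hemisphere the Coriolis force deflects motion to the right, so the geostrophic wind blows 90° to the right of the pressure-gradient force (low pressure on the left).
Rotating 315° by 90° clockwise gives 045° — the wind blows toward the northeast.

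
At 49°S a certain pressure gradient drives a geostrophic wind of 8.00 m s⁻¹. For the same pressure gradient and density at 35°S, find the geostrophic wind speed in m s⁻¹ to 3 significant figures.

10.5 m s⁻¹

With the same pressure gradient and density, V_g ∝ 1/f ∝ 1/sin φ.
V₂ = V₁ · sin φ₁ / sin φ₂ = 8.00 × sin 49° / sin 35°
V₂ = 8.00 × 0.7547/0.5736 = 10.5 m s⁻¹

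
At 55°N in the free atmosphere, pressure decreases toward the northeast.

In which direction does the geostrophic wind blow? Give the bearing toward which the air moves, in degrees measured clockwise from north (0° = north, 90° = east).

The pressure-gradient force points toward the northeast (bearing 045°).
Geostrophic balance: in the Northern Hemisphere the Coriolis force deflects motion to the right, so the geostrophic wind blows 90° to the right of the pressure-gradient force (low pressure on the left).
Rotating 045° by 90° clockwise gives 135° — the wind blows toward the southeast.

135°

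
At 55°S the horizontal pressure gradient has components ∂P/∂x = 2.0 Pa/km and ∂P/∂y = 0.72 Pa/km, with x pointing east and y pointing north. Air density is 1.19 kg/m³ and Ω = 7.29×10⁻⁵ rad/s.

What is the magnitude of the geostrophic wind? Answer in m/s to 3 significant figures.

15.0 m/s

Coriolis parameter at 55°S:
f = 2Ω sin φ = 2 × 7.29×10⁻⁵ × sin 55° = 1.19×10⁻⁴ s⁻¹
In the Southern Hemisphere f is negative: f = −1.19×10⁻⁴ s⁻¹.
Component geostrophic relations (x east, y north):
u_g = −(1/(fρ)) ∂P/∂y,  v_g = (1/(fρ)) ∂P/∂x
u_g = −(0.72×10⁻³)/(−1.19×10⁻⁴ × 1.19) = 5.07 m/s;  v_g = (2.0×10⁻³)/(−1.19×10⁻⁴ × 1.19) = −14.1 m/s
|V_g| = √(u_g² + v_g²) = 15.0 m/s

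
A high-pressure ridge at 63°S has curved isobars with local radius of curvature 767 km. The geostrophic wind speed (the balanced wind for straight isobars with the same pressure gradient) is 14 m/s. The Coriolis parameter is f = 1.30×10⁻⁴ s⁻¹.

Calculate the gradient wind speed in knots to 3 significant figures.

Around a high, pressure-gradient force acts outward with centrifugal, so Coriolis balances both:
fV = (1/ρ)|∂P/∂n| + V²/R  →  V² − fR·V + fR·V_g = 0
With fR = 1.30×10⁻⁴ × 767×10³ m = 99.7 m/s:
V = [fR − √((fR)² − 4 fR V_g)]/2 = [99.7 − √(99.7² − 4×99.7×14)]/2 = 16.8 m/s
Supergeostrophic (V > V_g = 14 m/s), as expected around a high.
Converting: 16.8 m/s × 1.944 = 32.7 knots

32.7 knots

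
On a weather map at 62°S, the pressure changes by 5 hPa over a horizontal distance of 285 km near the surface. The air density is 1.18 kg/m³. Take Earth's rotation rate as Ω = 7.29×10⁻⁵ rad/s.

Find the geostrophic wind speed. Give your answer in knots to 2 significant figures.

22 knots

Coriolis parameter at 62°S:
f = 2Ω sin φ = 2 × 7.29×10⁻⁵ × sin 62° = 1.29×10⁻⁴ s⁻¹
Pressure gradient: |∂P/∂n| = 500 Pa / 285000 m = 1.75×10⁻³ Pa/m
Geostrophic balance (pressure-gradient force = Coriolis force):
V_g = (1/(fρ)) |∂P/∂n| = 1.75×10⁻³ / (1.29×10⁻⁴ × 1.18) = 11.5 m/s
Converting: 11.5 m/s × 1.944 = 22 knots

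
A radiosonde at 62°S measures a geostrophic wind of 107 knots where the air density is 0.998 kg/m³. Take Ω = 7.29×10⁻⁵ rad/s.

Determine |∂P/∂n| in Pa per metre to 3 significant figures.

7.07×10⁻³ Pa/m

Coriolis parameter at 62°S:
f = 2Ω sin φ = 2 × 7.29×10⁻⁵ × sin 62° = 1.29×10⁻⁴ s⁻¹
Wind speed in SI: 107 knots = 55.0 m/s
Geostrophic balance rearranged: |∂P/∂n| = f ρ V_g
|∂P/∂n| = 1.29×10⁻⁴ × 0.998 × 55.0 = 7.07×10⁻³ Pa/m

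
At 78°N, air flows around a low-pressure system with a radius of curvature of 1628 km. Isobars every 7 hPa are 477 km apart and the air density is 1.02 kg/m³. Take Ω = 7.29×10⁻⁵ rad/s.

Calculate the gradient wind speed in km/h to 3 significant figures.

34.9 km/h

Coriolis parameter at 78°N:
f = 2Ω sin φ = 2 × 7.29×10⁻⁵ × sin 78° = 1.43×10⁻⁴ s⁻¹
Pressure gradient: |∂P/∂n| = 700 Pa / 477000 m = 1.47×10⁻³ Pa/m
Geostrophic speed: V_g = |∂P/∂n|/(fρ) = 1.47×10⁻³/(1.43×10⁻⁴ × 1.02) = 10.1 m/s
Around a low, centrifugal force acts outward with Coriolis, so pressure-gradient force balances both:
(1/ρ)|∂P/∂n| = fV + V²/R  →  V² + fR·V − fR·V_g = 0
With fR = 1.43×10⁻⁴ × 1628×10³ m = 232 m/s:
V = [−fR + √((fR)² + 4 fR V_g)]/2 = [−232 + √(232² + 4×232×10.1)]/2 = 9.68 m/s
Subgeostrophic (V < V_g = 10.1 m/s), as expected around a low.
Converting: 9.68 m/s × 3.6 = 34.9 km/h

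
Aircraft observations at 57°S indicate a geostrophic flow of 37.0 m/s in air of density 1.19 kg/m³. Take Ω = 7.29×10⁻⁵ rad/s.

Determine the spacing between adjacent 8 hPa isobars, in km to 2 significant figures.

150 km

Coriolis parameter at 57°S:
f = 2Ω sin φ = 2 × 7.29×10⁻⁵ × sin 57° = 1.22×10⁻⁴ s⁻¹
Geostrophic balance rearranged: |∂P/∂n| = f ρ V_g
|∂P/∂n| = 1.22×10⁻⁴ × 1.19 × 37.0 = 5.38×10⁻³ Pa/m
Isobar spacing: Δn = ΔP/|∂P/∂n| = 800 Pa / 5.38×10⁻³ Pa/m = 148591 m ≈ 150 km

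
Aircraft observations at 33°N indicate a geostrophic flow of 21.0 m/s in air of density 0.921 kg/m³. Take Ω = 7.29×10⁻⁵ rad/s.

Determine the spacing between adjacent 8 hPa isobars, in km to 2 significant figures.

520 km

Coriolis parameter at 33°N:
f = 2Ω sin φ = 2 × 7.29×10⁻⁵ × sin 33° = 7.94×10⁻⁵ s⁻¹
Geostrophic balance rearranged: |∂P/∂n| = f ρ V_g
|∂P/∂n| = 7.94×10⁻⁵ × 0.921 × 21.0 = 1.54×10⁻³ Pa/m
Isobar spacing: Δn = ΔP/|∂P/∂n| = 800 Pa / 1.54×10⁻³ Pa/m = 520889 m ≈ 520 km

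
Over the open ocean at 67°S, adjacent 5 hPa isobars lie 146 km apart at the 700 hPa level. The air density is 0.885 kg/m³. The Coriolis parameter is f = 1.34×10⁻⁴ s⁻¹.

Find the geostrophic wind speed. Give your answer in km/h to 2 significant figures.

Pressure gradient: |∂P/∂n| = 500 Pa / 146000 m = 3.42×10⁻³ Pa/m
Geostrophic balance (pressure-gradient force = Coriolis force):
V_g = (1/(fρ)) |∂P/∂n| = 3.42×10⁻³ / (1.34×10⁻⁴ × 0.885) = 28.9 m/s
Converting: 28.9 m/s × 3.6 = 100 km/h

100 km/h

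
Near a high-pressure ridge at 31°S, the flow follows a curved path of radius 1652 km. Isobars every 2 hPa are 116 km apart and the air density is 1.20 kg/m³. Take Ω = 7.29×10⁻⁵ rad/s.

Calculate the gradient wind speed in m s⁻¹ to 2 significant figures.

Coriolis parameter at 31°S:
f = 2Ω sin φ = 2 × 7.29×10⁻⁵ × sin 31° = 7.51×10⁻⁵ s⁻¹
Pressure gradient: |∂P/∂n| = 200 Pa / 116000 m = 1.72×10⁻³ Pa/m
Geostrophic speed: V_g = |∂P/∂n|/(fρ) = 1.72×10⁻³/(7.51×10⁻⁵ × 1.20) = 19.1 m/s
Around a high, pressure-gradient force acts outward with centrifugal, so Coriolis balances both:
fV = (1/ρ)|∂P/∂n| + V²/R  →  V² − fR·V + fR·V_g = 0
With fR = 7.51×10⁻⁵ × 1652×10³ m = 124 m/s:
V = [fR − √((fR)² − 4 fR V_g)]/2 = [124 − √(124² − 4×124×19.1)]/2 = 23.6 m/s
Supergeostrophic (V > V_g = 19.1 m/s), as expected around a high.

24 m s⁻¹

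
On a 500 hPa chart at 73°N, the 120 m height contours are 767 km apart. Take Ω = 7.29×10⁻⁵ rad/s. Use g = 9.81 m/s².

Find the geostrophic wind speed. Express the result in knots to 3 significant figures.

Coriolis parameter at 73°N:
f = 2Ω sin φ = 2 × 7.29×10⁻⁵ × sin 73° = 1.39×10⁻⁴ s⁻¹
Height gradient: |∂Z/∂n| = 120 m / 767000 m = 1.56×10⁻⁴
On a pressure surface, geostrophic balance gives V_g = (g/f)|∂Z/∂n|:
V_g = 9.81 × 1.56×10⁻⁴ / 1.39×10⁻⁴ = 11.0 m/s
Converting: 11.0 m/s × 1.944 = 21.4 knots

21.4 knots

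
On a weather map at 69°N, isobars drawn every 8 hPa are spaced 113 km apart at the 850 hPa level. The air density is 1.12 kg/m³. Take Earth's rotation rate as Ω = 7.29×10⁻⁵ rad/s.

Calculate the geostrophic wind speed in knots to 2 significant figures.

Coriolis parameter at 69°N:
f = 2Ω sin φ = 2 × 7.29×10⁻⁵ × sin 69° = 1.36×10⁻⁴ s⁻¹
Pressure gradient: |∂P/∂n| = 800 Pa / 113000 m = 7.08×10⁻³ Pa/m
Geostrophic balance (pressure-gradient force = Coriolis force):
V_g = (1/(fρ)) |∂P/∂n| = 7.08×10⁻³ / (1.36×10⁻⁴ × 1.12) = 46.4 m/s
Converting: 46.4 m/s × 1.944 = 90 knots

90 knots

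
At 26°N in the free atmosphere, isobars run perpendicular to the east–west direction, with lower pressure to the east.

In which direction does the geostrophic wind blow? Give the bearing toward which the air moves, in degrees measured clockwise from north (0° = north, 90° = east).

180°

The pressure-gradient force points toward the east (bearing 090°).
Geostrophic balance: in the Northern Hemisphere the Coriolis force deflects motion to the right, so the geostrophic wind blows 90° to the right of the pressure-gradient force (low pressure on the left).
Rotating 090° by 90° clockwise gives 180° — the wind blows toward the south.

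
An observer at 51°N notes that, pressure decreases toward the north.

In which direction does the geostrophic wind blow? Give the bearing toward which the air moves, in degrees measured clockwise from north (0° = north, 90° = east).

The pressure-gradient force points toward the north (bearing 000°).
Geostrophic balance: in the Northern Hemisphere the Coriolis force deflects motion to the right, so the geostrophic wind blows 90° to the right of the pressure-gradient force (low pressure on the left).
Rotating 000° by 90° clockwise gives 090° — the wind blows toward the east.

090°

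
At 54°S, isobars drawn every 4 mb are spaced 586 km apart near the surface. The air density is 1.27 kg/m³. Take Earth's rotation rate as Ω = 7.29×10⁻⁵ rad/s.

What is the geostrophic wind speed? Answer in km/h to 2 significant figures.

16 km/h

Coriolis parameter at 54°S:
f = 2Ω sin φ = 2 × 7.29×10⁻⁵ × sin 54° = 1.18×10⁻⁴ s⁻¹
Pressure gradient: |∂P/∂n| = 400 Pa / 586000 m = 6.83×10⁻⁴ Pa/m
Geostrophic balance (pressure-gradient force = Coriolis force):
V_g = (1/(fρ)) |∂P/∂n| = 6.83×10⁻⁴ / (1.18×10⁻⁴ × 1.27) = 4.56 m/s
Converting: 4.56 m/s × 3.6 = 16 km/h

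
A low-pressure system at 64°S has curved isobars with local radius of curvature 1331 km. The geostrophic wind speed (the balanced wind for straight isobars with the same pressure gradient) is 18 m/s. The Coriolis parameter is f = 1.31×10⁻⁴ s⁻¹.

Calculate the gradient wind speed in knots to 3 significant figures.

Around a low, centrifugal force acts outward with Coriolis, so pressure-gradient force balances both:
(1/ρ)|∂P/∂n| = fV + V²/R  →  V² + fR·V − fR·V_g = 0
With fR = 1.31×10⁻⁴ × 1331×10³ m = 174 m/s:
V = [−fR + √((fR)² + 4 fR V_g)]/2 = [−174 + √(174² + 4×174×18)]/2 = 16.4 m/s
Subgeostrophic (V < V_g = 18 m/s), as expected around a low.
Converting: 16.4 m/s × 1.944 = 32.0 knots

32.0 knots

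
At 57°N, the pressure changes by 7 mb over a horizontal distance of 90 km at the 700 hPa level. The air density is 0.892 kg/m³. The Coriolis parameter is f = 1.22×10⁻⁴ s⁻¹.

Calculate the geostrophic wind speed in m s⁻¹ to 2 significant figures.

71 m s⁻¹

Pressure gradient: |∂P/∂n| = 700 Pa / 90000 m = 7.78×10⁻³ Pa/m
Geostrophic balance (pressure-gradient force = Coriolis force):
V_g = (1/(fρ)) |∂P/∂n| = 7.78×10⁻³ / (1.22×10⁻⁴ × 0.892) = 71.5 m/s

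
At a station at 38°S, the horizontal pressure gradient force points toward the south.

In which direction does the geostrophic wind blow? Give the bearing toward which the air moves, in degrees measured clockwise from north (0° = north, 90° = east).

090°

The pressure-gradient force points toward the south (bearing 180°).
Geostrophic balance: in the Southern Hemisphere the Coriolis force deflects motion to the left, so the geostrophic wind blows 90° to the left of the pressure-gradient force (low pressure on the right).
Rotating 180° by 90° counterclockwise gives 090° — the wind blows toward the east.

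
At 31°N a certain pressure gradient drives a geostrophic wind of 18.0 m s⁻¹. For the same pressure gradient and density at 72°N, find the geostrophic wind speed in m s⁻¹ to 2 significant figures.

9.7 m s⁻¹

With the same pressure gradient and density, V_g ∝ 1/f ∝ 1/sin φ.
V₂ = V₁ · sin φ₁ / sin φ₂ = 18.0 × sin 31° / sin 72°
V₂ = 18.0 × 0.5150/0.9511 = 9.7 m s⁻¹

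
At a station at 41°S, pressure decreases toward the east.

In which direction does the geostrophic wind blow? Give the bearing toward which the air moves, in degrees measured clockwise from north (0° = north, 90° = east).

000°

The pressure-gradient force points toward the east (bearing 090°).
Geostrophic balance: in the Southern Hemisphere the Coriolis force deflects motion to the left, so the geostrophic wind blows 90° to the left of the pressure-gradient force (low pressure on the right).
Rotating 090° by 90° counterclockwise gives 000° — the wind blows toward the north.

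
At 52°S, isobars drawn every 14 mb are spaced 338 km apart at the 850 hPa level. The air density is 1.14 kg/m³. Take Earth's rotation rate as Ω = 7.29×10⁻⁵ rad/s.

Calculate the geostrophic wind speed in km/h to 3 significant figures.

Coriolis parameter at 52°S:
f = 2Ω sin φ = 2 × 7.29×10⁻⁵ × sin 52° = 1.15×10⁻⁴ s⁻¹
Pressure gradient: |∂P/∂n| = 1400 Pa / 338000 m = 4.14×10⁻³ Pa/m
Geostrophic balance (pressure-gradient force = Coriolis force):
V_g = (1/(fρ)) |∂P/∂n| = 4.14×10⁻³ / (1.15×10⁻⁴ × 1.14) = 31.6 m/s
Converting: 31.6 m/s × 3.6 = 114 km/h

114 km/h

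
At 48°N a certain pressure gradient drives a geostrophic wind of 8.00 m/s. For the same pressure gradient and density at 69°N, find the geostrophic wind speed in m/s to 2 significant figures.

6.4 m/s

With the same pressure gradient and density, V_g ∝ 1/f ∝ 1/sin φ.
V₂ = V₁ · sin φ₁ / sin φ₂ = 8.00 × sin 48° / sin 69°
V₂ = 8.00 × 0.7431/0.9336 = 6.4 m/s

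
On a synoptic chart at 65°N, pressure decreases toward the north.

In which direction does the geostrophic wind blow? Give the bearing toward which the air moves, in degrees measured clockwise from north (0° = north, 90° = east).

The pressure-gradient force points toward the north (bearing 000°).
Geostrophic balance: in the Northern Hemisphere the Coriolis force deflects motion to the right, so the geostrophic wind blows 90° to the right of the pressure-gradient force (low pressure on the left).
Rotating 000° by 90° clockwise gives 090° — the wind blows toward the east.

090°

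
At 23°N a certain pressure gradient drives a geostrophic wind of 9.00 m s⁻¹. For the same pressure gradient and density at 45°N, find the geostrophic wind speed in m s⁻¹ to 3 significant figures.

With the same pressure gradient and density, V_g ∝ 1/f ∝ 1/sin φ.
V₂ = V₁ · sin φ₁ / sin φ₂ = 9.00 × sin 23° / sin 45°
V₂ = 9.00 × 0.3907/0.7071 = 4.97 m s⁻¹

4.97 m s⁻¹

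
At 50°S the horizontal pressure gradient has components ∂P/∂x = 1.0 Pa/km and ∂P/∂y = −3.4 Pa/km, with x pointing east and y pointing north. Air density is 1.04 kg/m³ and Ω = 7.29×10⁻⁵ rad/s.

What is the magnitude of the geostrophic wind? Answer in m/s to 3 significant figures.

30.5 m/s

Coriolis parameter at 50°S:
f = 2Ω sin φ = 2 × 7.29×10⁻⁵ × sin 50° = 1.12×10⁻⁴ s⁻¹
In the Southern Hemisphere f is negative: f = −1.12×10⁻⁴ s⁻¹.
Component geostrophic relations (x east, y north):
u_g = −(1/(fρ)) ∂P/∂y,  v_g = (1/(fρ)) ∂P/∂x
u_g = −(−3.4×10⁻³)/(−1.12×10⁻⁴ × 1.04) = −29.3 m/s;  v_g = (1.0×10⁻³)/(−1.12×10⁻⁴ × 1.04) = −8.61 m/s
|V_g| = √(u_g² + v_g²) = 30.5 m/s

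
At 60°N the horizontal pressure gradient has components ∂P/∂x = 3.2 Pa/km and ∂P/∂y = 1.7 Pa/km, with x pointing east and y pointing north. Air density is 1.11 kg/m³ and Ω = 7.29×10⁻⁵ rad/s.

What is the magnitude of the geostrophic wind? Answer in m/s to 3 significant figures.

Coriolis parameter at 60°N:
f = 2Ω sin φ = 2 × 7.29×10⁻⁵ × sin 60° = 1.26×10⁻⁴ s⁻¹
Component geostrophic relations (x east, y north):
u_g = −(1/(fρ)) ∂P/∂y,  v_g = (1/(fρ)) ∂P/∂x
u_g = −(1.7×10⁻³)/(1.26×10⁻⁴ × 1.11) = −12.1 m/s;  v_g = (3.2×10⁻³)/(1.26×10⁻⁴ × 1.11) = 22.8 m/s
|V_g| = √(u_g² + v_g²) = 25.9 m/s

25.9 m/s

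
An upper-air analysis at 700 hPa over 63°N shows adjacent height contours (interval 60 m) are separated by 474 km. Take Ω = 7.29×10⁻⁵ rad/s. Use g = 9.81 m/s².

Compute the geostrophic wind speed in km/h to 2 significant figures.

Coriolis parameter at 63°N:
f = 2Ω sin φ = 2 × 7.29×10⁻⁵ × sin 63° = 1.30×10⁻⁴ s⁻¹
Height gradient: |∂Z/∂n| = 60 m / 474000 m = 1.27×10⁻⁴
On a pressure surface, geostrophic balance gives V_g = (g/f)|∂Z/∂n|:
V_g = 9.81 × 1.27×10⁻⁴ / 1.30×10⁻⁴ = 9.56 m/s
Converting: 9.56 m/s × 3.6 = 34 km/h

34 km/h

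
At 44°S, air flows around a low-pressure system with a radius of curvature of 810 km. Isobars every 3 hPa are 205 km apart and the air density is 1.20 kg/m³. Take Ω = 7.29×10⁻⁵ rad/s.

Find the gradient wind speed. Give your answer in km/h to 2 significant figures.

Coriolis parameter at 44°S:
f = 2Ω sin φ = 2 × 7.29×10⁻⁵ × sin 44° = 1.01×10⁻⁴ s⁻¹
Pressure gradient: |∂P/∂n| = 300 Pa / 205000 m = 1.46×10⁻³ Pa/m
Geostrophic speed: V_g = |∂P/∂n|/(fρ) = 1.46×10⁻³/(1.01×10⁻⁴ × 1.20) = 12.0 m/s
Around a low, centrifugal force acts outward with Coriolis, so pressure-gradient force balances both:
(1/ρ)|∂P/∂n| = fV + V²/R  →  V² + fR·V − fR·V_g = 0
With fR = 1.01×10⁻⁴ × 810×10³ m = 82.0 m/s:
V = [−fR + √((fR)² + 4 fR V_g)]/2 = [−82.0 + √(82.0² + 4×82.0×12)]/2 = 10.7 m/s
Subgeostrophic (V < V_g = 12 m/s), as expected around a low.
Converting: 10.7 m/s × 3.6 = 38 km/h

38 km/h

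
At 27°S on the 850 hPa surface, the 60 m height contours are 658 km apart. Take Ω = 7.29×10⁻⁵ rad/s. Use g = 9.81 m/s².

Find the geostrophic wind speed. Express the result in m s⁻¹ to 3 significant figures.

Coriolis parameter at 27°S:
f = 2Ω sin φ = 2 × 7.29×10⁻⁵ × sin 27° = 6.62×10⁻⁵ s⁻¹
Height gradient: |∂Z/∂n| = 60 m / 658000 m = 9.12×10⁻⁵
On a pressure surface, geostrophic balance gives V_g = (g/f)|∂Z/∂n|:
V_g = 9.81 × 9.12×10⁻⁵ / 6.62×10⁻⁵ = 13.5 m/s

13.5 m s⁻¹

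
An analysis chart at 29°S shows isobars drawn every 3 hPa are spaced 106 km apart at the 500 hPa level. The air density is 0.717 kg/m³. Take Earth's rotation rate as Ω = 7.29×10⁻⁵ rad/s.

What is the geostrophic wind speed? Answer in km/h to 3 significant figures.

Coriolis parameter at 29°S:
f = 2Ω sin φ = 2 × 7.29×10⁻⁵ × sin 29° = 7.07×10⁻⁵ s⁻¹
Pressure gradient: |∂P/∂n| = 300 Pa / 106000 m = 2.83×10⁻³ Pa/m
Geostrophic balance (pressure-gradient force = Coriolis force):
V_g = (1/(fρ)) |∂P/∂n| = 2.83×10⁻³ / (7.07×10⁻⁵ × 0.717) = 55.8 m/s
Converting: 55.8 m/s × 3.6 = 201 km/h

201 km/h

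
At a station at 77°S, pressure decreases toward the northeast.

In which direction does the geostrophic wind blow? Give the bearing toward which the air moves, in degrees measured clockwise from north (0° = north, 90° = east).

315°

The pressure-gradient force points toward the northeast (bearing 045°).
Geostrophic balance: in the Southern Hemisphere the Coriolis force deflects motion to the left, so the geostrophic wind blows 90° to the left of the pressure-gradient force (low pressure on the right).
Rotating 045° by 90° counterclockwise gives 315° — the wind blows toward the northwest.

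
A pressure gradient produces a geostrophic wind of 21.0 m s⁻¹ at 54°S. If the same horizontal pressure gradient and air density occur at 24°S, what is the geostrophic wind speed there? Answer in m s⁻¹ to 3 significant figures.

With the same pressure gradient and density, V_g ∝ 1/f ∝ 1/sin φ.
V₂ = V₁ · sin φ₁ / sin φ₂ = 21.0 × sin 54° / sin 24°
V₂ = 21.0 × 0.8090/0.4067 = 41.8 m s⁻¹

41.8 m s⁻¹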